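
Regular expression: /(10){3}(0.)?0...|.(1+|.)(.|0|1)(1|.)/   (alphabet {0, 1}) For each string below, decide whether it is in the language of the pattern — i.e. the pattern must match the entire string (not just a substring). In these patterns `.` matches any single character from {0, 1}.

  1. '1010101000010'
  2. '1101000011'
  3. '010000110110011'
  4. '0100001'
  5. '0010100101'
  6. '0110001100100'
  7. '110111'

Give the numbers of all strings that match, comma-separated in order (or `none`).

1 → no match
2. '1101000011' → no match
3 → no match
4. '0100001' → no match
5. '0010100101' → no match
6 → no match
7. '110111' → no match

none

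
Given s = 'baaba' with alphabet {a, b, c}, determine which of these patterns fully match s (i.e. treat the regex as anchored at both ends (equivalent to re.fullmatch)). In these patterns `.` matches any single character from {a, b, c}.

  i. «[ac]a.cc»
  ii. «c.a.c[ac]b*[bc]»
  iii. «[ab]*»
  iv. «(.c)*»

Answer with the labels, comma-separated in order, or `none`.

iii

i → no match — must end with 'cc'
ii → no match — must start with 'c'
iii → match
iv → no match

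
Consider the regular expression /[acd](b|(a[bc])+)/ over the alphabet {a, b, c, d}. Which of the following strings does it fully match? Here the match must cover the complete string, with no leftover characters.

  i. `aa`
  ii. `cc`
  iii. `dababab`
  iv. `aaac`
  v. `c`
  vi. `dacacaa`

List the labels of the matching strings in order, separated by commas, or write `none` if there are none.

iii

i → no match
ii → no match
iii → match
iv → no match
v → no match
vi → no match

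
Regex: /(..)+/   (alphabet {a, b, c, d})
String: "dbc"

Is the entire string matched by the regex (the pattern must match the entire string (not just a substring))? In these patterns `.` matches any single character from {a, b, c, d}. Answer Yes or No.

No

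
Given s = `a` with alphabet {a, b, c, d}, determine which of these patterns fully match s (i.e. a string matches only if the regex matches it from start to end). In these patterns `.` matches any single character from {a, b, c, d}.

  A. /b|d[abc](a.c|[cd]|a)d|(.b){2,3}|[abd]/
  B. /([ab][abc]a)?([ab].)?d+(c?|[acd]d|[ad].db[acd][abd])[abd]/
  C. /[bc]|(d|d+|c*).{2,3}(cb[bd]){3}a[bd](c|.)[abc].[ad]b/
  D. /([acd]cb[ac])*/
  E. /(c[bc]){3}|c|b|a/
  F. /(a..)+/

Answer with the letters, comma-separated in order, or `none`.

A, E

A → match
B → no match
C → no match
D → no match
E → match
F → no match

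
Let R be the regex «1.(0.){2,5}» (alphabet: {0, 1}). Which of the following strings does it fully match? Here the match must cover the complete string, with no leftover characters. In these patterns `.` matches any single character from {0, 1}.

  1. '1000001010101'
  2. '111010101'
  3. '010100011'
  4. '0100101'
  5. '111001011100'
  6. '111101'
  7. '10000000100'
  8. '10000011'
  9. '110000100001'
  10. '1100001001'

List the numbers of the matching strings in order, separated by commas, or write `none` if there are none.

none

1 → no match
2 → no match
3 → no match — must start with '1'
4 → no match — must start with '1'
5 → no match
6 → no match
7 → no match
8 → no match
9 → no match
10 → no match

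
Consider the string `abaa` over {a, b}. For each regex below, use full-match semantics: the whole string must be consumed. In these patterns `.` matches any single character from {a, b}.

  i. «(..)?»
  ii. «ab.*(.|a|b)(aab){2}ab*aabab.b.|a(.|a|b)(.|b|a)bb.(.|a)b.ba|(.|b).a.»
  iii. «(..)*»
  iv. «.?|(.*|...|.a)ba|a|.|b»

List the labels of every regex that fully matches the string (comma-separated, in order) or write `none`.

ii, iii

i → no match
ii → match
iii → match
iv → no match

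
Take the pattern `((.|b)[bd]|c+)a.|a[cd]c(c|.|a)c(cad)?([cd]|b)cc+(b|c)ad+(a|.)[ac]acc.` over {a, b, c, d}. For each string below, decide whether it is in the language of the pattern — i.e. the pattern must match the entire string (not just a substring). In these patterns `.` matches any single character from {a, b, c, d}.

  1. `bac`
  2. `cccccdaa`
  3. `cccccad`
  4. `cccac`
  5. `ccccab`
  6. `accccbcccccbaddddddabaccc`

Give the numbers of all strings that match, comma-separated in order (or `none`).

1 → no match
2 → no match
3 → match
4 → match
5 → match
6 → no match

3, 4, 5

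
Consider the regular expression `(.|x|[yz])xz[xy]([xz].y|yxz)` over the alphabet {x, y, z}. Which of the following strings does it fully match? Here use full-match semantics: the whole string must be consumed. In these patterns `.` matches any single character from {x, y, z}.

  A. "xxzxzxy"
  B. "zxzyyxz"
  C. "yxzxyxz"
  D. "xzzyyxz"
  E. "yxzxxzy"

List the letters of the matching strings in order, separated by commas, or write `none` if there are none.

A → match
B → match
C → match
D → no match
E → match

A, B, C, E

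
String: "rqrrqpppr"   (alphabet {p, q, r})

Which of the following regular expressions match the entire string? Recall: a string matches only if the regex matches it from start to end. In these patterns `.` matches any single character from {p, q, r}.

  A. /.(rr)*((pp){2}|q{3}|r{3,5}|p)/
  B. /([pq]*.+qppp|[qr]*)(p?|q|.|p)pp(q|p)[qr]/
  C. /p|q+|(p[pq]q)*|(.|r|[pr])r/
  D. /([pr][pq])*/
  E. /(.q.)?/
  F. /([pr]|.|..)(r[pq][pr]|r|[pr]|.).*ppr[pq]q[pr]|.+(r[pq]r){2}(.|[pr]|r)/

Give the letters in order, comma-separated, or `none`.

A → no match
B → match
C → no match
D → no match
E → no match
F → no match

B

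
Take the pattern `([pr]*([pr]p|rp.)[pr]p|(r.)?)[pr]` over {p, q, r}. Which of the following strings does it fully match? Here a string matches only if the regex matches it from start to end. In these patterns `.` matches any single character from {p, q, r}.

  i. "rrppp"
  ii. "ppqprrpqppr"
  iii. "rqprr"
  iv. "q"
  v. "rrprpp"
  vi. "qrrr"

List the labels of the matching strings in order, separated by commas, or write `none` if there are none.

i. "rrppp" → no match
ii. "ppqprrpqppr" → no match
iii. "rqprr" → no match
iv. "q" → no match
v. "rrprpp" → match
vi. "qrrr" → no match

v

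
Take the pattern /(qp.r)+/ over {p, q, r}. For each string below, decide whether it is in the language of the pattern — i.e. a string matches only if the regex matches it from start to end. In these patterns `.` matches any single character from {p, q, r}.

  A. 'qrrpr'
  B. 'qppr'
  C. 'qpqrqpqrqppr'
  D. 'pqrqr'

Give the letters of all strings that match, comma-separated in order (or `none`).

B, C

A → no match — must start with 'qp'
B → match
C → match
D → no match — must start with 'qp'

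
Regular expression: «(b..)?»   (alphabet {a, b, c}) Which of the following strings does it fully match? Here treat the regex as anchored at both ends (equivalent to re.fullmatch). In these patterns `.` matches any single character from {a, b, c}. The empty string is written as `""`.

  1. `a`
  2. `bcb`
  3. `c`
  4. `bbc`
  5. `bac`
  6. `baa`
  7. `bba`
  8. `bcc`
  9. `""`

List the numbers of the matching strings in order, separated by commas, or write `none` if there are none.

2, 4, 5, 6, 7, 8, 9

1 → no match
2 → match
3 → no match
4 → match
5 → match
6 → match
7 → match
8 → match
9 → match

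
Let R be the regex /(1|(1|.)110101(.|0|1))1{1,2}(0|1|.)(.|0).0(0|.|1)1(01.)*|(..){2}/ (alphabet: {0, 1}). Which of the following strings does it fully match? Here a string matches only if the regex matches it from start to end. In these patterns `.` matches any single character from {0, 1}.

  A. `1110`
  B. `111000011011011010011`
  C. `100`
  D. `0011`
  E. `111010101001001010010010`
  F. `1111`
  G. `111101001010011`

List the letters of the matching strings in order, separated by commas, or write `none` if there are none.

A, B, D, E, F, G

A → match
B → match
C → no match
D → match
E → match
F → match
G → match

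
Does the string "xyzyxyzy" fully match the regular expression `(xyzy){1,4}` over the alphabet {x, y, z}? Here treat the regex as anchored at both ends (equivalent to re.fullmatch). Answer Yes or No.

Yes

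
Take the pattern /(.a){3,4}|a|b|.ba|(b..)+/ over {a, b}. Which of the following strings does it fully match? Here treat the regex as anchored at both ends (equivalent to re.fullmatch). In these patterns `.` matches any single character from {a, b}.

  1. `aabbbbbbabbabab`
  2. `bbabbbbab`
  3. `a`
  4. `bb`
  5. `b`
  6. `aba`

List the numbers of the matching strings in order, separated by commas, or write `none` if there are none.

1 → no match
2 → match
3 → match
4 → no match
5 → match
6 → match

2, 3, 5, 6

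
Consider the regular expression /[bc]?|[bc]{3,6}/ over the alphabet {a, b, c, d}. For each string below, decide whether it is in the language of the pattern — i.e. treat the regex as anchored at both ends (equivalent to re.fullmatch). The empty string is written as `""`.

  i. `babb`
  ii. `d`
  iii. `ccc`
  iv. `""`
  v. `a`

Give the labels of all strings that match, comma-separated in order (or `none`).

i. `babb` → no match
ii. `d` → no match
iii. `ccc` → match
iv. `""` → match
v. `a` → no match

iii, iv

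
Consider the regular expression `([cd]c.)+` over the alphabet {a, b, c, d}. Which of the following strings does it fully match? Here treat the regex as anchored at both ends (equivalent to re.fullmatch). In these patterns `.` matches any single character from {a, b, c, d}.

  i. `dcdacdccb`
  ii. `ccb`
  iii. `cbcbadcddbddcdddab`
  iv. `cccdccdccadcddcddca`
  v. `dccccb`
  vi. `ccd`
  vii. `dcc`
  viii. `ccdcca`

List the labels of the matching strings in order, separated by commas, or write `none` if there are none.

ii, v, vi, vii, viii

i → no match
ii → match
iii → no match
iv → no match
v → match
vi → match
vii → match
viii → match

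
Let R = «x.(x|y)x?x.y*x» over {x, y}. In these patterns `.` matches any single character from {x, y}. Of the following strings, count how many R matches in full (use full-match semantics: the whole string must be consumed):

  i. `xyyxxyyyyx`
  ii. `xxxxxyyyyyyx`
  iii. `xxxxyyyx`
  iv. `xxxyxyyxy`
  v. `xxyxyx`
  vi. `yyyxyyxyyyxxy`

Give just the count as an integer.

i. `xyyxxyyyyx` → match
ii. `xxxxxyyyyyyx` → match
iii. `xxxxyyyx` → match
iv. `xxxyxyyxy` → no match — must end with `x`
v. `xxyxyx` → match
vi → no match — must start with `x`
Total matched: 4

4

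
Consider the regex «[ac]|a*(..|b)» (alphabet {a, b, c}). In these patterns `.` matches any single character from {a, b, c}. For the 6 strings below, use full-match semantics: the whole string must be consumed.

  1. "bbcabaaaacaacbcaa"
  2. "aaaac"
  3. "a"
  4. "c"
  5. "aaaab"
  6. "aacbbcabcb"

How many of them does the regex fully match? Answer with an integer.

4

1 → no match
2 → match
3 → match
4 → match
5 → match
6 → no match
Total matched: 4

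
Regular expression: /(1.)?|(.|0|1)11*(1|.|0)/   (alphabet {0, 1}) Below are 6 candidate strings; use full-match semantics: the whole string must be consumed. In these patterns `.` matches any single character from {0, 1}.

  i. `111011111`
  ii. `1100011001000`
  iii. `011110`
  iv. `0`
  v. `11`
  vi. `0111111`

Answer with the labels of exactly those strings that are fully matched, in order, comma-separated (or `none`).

iii, v, vi

i → no match
ii → no match
iii → match
iv → no match
v → match
vi → match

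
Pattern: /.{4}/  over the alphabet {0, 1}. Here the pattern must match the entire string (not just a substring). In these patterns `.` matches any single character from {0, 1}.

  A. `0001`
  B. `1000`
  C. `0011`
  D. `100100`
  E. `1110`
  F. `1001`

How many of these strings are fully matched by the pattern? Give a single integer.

5

A. `0001` → match
B. `1000` → match
C. `0011` → match
D. `100100` → no match
E. `1110` → match
F. `1001` → match
Total matched: 5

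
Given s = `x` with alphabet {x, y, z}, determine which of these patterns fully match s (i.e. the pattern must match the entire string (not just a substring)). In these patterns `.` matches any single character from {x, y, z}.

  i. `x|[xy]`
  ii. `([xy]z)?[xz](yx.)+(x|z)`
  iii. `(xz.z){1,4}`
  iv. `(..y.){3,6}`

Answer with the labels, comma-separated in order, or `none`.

i

i → match
ii → no match
iii → no match — must start with `xz`
iv → no match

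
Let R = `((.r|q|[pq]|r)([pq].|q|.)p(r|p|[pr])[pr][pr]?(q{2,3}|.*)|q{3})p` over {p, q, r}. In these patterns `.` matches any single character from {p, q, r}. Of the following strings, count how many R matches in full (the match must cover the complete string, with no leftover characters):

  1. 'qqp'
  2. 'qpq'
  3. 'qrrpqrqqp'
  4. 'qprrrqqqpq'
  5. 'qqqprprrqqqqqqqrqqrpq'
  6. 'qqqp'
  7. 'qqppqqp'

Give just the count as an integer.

1 → no match
2 → no match — must end with 'p'
3 → no match
4 → no match — must end with 'p'
5 → no match — must end with 'p'
6 → match
7 → no match
Total matched: 1

1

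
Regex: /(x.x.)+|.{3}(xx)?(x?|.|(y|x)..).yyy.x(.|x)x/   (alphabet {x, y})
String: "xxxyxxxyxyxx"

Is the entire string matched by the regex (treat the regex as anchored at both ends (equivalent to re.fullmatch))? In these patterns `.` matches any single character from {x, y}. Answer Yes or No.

Yes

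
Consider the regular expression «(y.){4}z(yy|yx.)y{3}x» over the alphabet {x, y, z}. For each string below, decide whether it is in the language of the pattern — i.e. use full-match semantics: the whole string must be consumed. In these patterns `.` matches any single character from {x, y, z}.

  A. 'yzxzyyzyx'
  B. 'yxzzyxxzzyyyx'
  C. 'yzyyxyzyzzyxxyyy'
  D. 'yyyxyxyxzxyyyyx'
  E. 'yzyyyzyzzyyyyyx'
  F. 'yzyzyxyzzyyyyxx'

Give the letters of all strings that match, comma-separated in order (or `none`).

A → no match
B → no match
C → no match — must end with 'yx'
D → no match
E → match
F → no match — must end with 'yx'

E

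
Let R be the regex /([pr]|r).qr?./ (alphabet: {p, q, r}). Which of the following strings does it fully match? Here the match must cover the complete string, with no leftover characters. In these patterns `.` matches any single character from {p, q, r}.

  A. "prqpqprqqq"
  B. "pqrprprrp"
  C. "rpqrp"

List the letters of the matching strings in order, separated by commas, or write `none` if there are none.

A → no match
B → no match
C → match

C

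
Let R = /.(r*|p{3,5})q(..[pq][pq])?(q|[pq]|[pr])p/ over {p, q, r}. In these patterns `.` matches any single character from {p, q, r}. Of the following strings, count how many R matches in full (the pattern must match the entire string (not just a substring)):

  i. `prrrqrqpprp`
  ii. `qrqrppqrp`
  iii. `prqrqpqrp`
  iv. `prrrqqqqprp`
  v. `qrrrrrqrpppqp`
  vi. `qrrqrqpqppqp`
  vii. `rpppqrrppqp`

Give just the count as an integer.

6

i → match
ii → match
iii → match
iv → match
v → match
vi → no match
vii → match
Total matched: 6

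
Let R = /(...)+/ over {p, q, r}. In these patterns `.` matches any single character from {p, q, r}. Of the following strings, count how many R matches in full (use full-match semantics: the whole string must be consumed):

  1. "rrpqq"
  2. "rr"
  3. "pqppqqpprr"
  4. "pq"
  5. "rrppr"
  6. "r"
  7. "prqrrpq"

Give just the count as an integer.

0

1 → no match
2 → no match
3 → no match
4 → no match
5 → no match
6 → no match
7 → no match
Total matched: 0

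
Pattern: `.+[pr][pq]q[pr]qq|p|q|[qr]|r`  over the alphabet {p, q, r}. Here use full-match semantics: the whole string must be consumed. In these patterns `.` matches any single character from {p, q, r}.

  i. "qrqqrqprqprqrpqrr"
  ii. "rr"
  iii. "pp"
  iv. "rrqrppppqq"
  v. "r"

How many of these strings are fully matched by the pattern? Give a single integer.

1

i → no match
ii → no match
iii → no match
iv → no match
v → match
Total matched: 1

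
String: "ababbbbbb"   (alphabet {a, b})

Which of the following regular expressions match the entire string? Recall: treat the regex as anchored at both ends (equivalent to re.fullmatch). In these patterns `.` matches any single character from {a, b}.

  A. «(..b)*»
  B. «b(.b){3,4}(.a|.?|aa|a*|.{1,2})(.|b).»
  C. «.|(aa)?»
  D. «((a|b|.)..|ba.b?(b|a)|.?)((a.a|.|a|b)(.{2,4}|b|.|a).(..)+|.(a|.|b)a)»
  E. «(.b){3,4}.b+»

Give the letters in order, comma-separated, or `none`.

D, E

A → no match
B → no match — must start with "b"
C → no match
D → match
E → match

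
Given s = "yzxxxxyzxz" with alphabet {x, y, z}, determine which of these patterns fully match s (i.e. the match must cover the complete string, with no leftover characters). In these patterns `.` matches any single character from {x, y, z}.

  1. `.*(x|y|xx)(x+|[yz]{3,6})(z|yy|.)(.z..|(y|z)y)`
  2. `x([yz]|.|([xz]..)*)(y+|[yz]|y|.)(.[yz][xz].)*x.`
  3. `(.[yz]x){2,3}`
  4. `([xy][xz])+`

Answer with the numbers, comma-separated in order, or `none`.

1 → match
2 → no match — must start with "x"
3 → no match — must end with "x"
4 → match

1, 4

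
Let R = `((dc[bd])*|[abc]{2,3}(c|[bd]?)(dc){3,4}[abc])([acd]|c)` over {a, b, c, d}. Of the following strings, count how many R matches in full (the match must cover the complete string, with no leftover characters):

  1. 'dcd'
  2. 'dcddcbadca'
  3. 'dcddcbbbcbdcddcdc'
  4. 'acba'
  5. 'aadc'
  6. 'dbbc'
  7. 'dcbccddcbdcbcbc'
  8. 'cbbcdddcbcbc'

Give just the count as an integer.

0

1 → no match
2 → no match
3 → no match
4 → no match
5 → no match
6 → no match
7 → no match
8 → no match
Total matched: 0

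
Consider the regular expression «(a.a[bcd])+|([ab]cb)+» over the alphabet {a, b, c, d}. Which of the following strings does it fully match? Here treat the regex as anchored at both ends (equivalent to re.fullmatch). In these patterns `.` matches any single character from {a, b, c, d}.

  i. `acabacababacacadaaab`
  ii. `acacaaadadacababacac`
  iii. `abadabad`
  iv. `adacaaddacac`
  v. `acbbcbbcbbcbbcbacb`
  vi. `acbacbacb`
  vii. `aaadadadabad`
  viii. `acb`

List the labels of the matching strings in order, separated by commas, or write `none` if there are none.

i → match
ii → match
iii. `abadabad` → match
iv. `adacaaddacac` → no match
v → match
vi. `acbacbacb` → match
vii. `aaadadadabad` → match
viii. `acb` → match

i, ii, iii, v, vi, vii, viii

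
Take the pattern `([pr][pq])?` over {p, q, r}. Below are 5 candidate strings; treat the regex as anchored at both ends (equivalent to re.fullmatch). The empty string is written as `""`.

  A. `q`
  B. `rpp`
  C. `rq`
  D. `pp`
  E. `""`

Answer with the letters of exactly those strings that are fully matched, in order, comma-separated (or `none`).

A → no match
B → no match
C → match
D → match
E → match

C, D, E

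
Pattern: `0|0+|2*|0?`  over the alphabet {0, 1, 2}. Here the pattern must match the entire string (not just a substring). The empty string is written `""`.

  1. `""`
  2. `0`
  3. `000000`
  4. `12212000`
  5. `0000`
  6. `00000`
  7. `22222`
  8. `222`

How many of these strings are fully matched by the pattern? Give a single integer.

7

1 → match
2 → match
3 → match
4 → no match
5 → match
6 → match
7 → match
8 → match
Total matched: 7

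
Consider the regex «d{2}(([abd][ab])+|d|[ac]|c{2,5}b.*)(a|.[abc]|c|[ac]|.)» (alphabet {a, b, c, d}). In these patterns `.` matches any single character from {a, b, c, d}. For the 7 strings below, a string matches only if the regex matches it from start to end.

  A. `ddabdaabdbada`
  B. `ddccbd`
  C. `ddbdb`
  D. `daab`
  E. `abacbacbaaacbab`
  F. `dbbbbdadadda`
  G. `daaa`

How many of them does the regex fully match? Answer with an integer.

A → no match
B. `ddccbd` → match
C. `ddbdb` → no match
D. `daab` → no match
E → no match — must start with `d`
F. `dbbbbdadadda` → no match
G. `daaa` → no match
Total matched: 1

1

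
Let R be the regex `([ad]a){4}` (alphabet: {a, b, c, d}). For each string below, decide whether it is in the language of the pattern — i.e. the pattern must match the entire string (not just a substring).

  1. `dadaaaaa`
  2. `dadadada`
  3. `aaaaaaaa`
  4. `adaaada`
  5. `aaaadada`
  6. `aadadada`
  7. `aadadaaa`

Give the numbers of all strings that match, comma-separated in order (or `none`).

1, 2, 3, 5, 6, 7

1 → match
2 → match
3 → match
4 → no match
5 → match
6 → match
7 → match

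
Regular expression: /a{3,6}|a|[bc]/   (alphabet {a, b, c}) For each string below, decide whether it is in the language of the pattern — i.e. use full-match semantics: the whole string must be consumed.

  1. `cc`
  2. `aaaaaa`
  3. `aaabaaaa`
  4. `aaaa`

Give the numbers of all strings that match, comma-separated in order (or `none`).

1. `cc` → no match
2. `aaaaaa` → match
3. `aaabaaaa` → no match
4. `aaaa` → match

2, 4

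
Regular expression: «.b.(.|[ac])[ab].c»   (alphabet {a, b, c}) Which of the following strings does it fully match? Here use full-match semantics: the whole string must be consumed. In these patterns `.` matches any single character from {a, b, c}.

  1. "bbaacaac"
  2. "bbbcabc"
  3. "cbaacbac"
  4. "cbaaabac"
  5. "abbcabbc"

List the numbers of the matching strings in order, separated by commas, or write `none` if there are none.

2

1 → no match
2 → match
3 → no match
4 → no match
5 → no match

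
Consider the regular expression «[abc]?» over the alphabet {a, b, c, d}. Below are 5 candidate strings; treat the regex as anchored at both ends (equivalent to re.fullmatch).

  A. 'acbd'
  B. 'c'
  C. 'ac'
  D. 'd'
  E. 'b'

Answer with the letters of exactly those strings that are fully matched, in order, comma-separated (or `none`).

A → no match
B → match
C → no match
D → no match
E → match

B, E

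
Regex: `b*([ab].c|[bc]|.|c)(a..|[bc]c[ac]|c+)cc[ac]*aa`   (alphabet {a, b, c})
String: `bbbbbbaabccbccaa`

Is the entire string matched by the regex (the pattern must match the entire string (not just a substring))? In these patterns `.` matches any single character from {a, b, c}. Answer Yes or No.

No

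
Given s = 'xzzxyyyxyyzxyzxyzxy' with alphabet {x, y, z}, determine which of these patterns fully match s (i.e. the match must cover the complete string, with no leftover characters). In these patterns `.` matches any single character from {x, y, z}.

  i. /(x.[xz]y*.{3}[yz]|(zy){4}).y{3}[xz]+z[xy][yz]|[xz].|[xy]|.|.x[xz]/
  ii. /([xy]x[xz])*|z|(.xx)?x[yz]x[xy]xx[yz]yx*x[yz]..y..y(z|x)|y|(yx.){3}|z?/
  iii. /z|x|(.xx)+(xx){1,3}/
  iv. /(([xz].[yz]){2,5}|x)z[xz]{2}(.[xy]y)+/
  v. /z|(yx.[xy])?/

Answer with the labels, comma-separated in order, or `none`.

i → no match
ii → no match
iii → no match
iv → match
v → no match

iv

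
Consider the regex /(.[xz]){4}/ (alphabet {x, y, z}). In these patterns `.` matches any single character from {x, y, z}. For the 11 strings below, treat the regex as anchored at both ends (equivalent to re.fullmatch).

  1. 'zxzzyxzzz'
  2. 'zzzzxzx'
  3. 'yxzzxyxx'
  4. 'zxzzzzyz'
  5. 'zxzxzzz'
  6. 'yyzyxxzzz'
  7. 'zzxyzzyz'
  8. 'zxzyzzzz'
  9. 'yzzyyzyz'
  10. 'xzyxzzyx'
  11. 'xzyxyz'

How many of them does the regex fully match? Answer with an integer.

2

1. 'zxzzyxzzz' → no match
2. 'zzzzxzx' → no match
3. 'yxzzxyxx' → no match
4. 'zxzzzzyz' → match
5. 'zxzxzzz' → no match
6. 'yyzyxxzzz' → no match
7. 'zzxyzzyz' → no match
8. 'zxzyzzzz' → no match
9. 'yzzyyzyz' → no match
10. 'xzyxzzyx' → match
11. 'xzyxyz' → no match
Total matched: 2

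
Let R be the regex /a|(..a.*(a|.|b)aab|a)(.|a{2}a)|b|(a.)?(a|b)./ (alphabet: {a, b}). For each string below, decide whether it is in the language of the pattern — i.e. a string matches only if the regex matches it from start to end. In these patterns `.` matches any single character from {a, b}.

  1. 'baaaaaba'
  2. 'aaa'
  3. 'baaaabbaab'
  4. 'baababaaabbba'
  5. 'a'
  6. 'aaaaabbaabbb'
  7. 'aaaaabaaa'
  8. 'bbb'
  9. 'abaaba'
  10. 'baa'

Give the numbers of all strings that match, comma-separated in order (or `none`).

1, 5

1 → match
2 → no match
3 → no match
4 → no match
5 → match
6 → no match
7 → no match
8 → no match
9 → no match
10 → no match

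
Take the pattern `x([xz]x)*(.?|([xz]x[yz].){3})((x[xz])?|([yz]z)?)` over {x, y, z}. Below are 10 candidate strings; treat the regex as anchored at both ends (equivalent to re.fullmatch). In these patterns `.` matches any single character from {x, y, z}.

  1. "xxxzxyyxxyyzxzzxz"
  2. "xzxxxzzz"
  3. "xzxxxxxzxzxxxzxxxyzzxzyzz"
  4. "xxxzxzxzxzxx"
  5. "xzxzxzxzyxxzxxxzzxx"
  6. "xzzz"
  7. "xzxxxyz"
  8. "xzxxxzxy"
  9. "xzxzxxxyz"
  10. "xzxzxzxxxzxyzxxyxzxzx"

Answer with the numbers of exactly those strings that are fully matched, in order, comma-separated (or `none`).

1 → match
2. "xzxxxzzz" → match
3 → match
4. "xxxzxzxzxzxx" → match
5 → match
6. "xzzz" → match
7. "xzxxxyz" → match
8. "xzxxxzxy" → match
9. "xzxzxxxyz" → match
10 → match

1, 2, 3, 4, 5, 6, 7, 8, 9, 10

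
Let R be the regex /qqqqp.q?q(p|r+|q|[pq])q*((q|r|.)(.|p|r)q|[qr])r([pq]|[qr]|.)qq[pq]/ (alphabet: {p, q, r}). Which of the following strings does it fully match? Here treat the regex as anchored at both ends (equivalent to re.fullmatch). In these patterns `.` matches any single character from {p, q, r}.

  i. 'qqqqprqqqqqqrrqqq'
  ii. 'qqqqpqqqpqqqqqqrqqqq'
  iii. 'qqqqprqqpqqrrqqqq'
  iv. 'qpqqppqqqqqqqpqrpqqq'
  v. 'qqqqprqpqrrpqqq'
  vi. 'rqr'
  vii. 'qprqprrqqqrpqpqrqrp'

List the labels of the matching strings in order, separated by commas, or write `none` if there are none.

i → match
ii → match
iii → match
iv → no match — must start with 'qqqqp'
v → match
vi → no match — must start with 'qqqqp'
vii → no match — must start with 'qqqqp'

i, ii, iii, v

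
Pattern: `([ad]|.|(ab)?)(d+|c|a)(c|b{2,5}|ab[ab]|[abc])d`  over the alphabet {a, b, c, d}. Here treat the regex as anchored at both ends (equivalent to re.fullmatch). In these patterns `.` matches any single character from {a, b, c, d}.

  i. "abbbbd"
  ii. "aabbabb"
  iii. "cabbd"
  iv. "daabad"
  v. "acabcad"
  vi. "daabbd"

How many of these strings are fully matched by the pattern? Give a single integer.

i → match
ii → no match — must end with "d"
iii → match
iv → match
v → no match
vi → match
Total matched: 4

4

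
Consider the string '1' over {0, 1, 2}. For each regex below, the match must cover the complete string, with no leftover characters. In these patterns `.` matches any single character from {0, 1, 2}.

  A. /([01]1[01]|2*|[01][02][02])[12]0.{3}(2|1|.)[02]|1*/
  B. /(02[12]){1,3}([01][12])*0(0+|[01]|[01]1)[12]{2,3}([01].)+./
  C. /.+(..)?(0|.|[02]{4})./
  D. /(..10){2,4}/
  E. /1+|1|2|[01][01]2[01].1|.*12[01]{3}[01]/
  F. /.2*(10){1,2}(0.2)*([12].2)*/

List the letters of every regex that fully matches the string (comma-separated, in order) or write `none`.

A, E

A → match
B → no match — must start with '02'
C → no match
D → no match — must end with '10'
E → match
F → no match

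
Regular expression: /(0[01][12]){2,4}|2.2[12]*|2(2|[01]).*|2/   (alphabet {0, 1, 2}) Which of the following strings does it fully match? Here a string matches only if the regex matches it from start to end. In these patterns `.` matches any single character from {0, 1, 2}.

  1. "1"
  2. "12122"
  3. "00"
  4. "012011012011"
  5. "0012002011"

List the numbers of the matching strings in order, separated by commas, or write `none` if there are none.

1 → no match
2 → no match
3 → no match
4 → match
5 → no match

4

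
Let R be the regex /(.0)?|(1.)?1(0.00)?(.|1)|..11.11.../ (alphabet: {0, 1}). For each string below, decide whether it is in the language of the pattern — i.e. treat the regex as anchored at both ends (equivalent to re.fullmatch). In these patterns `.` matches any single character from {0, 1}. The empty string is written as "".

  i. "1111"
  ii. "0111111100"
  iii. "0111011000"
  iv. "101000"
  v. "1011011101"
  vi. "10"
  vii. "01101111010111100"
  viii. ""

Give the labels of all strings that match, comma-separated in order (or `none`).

i → match
ii → match
iii → match
iv → match
v → match
vi → match
vii → no match
viii → match

i, ii, iii, iv, v, vi, viii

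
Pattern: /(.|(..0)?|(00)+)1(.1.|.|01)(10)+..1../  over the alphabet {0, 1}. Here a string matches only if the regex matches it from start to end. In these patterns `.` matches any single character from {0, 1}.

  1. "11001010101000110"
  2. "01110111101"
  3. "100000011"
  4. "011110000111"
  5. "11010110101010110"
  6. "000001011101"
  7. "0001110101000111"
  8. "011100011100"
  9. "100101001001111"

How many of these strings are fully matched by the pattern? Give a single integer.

1 → no match
2 → no match
3 → no match
4 → no match
5 → match
6 → no match
7 → match
8 → no match
9 → no match
Total matched: 2

2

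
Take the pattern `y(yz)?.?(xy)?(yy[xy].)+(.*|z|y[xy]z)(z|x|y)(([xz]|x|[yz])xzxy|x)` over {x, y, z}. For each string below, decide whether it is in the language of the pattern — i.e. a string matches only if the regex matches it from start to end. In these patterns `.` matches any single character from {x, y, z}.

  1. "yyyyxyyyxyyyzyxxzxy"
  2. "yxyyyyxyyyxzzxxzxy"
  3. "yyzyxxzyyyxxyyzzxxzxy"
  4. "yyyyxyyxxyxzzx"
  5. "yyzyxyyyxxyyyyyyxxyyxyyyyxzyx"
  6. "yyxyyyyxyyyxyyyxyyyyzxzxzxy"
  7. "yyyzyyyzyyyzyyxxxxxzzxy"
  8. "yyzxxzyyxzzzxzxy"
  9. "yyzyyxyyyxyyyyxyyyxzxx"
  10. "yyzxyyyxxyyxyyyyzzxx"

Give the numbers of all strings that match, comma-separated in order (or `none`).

1 → match
2 → match
3 → no match
4 → match
5 → match
6 → match
7 → no match
8 → no match
9 → match
10 → match

1, 2, 4, 5, 6, 9, 10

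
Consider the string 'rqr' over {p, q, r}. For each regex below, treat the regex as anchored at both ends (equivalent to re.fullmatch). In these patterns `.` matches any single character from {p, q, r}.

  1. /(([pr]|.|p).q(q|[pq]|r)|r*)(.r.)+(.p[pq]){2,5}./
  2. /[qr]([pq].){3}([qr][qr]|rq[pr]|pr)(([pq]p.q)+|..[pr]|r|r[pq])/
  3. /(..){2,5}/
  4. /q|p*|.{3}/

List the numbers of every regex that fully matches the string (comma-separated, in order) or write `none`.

1 → no match
2 → no match
3 → no match
4 → match

4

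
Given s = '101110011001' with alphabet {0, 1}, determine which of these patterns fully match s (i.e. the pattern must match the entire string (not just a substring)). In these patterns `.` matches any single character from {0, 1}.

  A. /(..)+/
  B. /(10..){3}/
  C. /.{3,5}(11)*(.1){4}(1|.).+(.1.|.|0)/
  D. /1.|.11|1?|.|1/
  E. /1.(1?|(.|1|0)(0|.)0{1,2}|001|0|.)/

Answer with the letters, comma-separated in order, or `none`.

A, B

A → match
B → match
C → no match
D → no match
E → no match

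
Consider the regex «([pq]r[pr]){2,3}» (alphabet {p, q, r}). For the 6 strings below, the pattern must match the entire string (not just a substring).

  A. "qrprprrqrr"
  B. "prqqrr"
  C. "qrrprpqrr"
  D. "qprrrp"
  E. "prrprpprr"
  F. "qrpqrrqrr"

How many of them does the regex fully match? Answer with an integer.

A → no match
B → no match
C → match
D → no match
E → match
F → match
Total matched: 3

3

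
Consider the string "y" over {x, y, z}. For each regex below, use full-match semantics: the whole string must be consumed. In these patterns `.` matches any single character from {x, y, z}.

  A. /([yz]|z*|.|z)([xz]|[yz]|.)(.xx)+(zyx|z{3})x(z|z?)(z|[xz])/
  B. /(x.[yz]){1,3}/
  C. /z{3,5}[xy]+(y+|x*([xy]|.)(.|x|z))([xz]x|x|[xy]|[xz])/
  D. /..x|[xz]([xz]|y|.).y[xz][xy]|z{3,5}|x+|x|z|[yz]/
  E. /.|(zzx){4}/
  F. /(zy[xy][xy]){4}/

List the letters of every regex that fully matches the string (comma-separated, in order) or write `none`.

D, E

A → no match
B → no match — must start with "x"
C → no match — must start with "z"
D → match
E → match
F → no match — must start with "zy"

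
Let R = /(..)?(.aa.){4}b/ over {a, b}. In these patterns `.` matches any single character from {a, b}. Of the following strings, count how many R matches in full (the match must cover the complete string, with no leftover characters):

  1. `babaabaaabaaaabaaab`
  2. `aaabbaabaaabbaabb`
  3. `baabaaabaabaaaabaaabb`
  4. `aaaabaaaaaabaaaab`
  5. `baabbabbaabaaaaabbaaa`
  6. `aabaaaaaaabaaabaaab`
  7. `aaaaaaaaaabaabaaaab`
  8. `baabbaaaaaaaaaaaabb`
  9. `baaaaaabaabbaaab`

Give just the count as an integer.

1 → match
2 → match
3 → no match
4 → match
5 → no match — must end with `b`
6 → match
7 → match
8 → no match
9 → no match
Total matched: 5

5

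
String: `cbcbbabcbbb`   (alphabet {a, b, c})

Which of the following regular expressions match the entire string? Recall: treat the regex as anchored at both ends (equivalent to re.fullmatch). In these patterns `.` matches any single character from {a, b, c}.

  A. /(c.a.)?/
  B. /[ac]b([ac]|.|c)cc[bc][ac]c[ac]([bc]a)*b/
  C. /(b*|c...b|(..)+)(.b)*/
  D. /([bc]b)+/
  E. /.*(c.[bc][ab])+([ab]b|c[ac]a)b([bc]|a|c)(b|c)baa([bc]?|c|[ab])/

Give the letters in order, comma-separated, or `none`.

C

A → no match
B → no match
C → match
D → no match
E → no match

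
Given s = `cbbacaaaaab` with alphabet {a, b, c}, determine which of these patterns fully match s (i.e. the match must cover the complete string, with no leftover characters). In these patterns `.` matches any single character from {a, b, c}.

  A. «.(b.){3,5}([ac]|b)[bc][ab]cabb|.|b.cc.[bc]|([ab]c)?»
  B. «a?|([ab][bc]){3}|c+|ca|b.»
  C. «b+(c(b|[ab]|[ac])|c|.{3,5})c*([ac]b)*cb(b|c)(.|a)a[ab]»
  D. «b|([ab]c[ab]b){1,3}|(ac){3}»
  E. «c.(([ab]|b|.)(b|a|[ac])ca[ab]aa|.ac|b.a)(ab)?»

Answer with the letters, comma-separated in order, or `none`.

A → no match
B → no match
C → no match — must start with `b`
D → no match
E → match

E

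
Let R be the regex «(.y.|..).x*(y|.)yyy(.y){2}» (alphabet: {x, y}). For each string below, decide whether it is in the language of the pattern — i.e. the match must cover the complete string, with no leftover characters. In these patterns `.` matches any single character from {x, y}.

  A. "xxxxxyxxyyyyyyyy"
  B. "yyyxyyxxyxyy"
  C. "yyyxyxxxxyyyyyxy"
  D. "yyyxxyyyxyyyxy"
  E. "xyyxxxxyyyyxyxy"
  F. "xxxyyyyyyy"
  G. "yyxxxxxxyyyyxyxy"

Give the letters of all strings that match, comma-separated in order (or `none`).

A → no match
B → no match
C → no match
D → no match
E → match
F → no match
G → match

E, G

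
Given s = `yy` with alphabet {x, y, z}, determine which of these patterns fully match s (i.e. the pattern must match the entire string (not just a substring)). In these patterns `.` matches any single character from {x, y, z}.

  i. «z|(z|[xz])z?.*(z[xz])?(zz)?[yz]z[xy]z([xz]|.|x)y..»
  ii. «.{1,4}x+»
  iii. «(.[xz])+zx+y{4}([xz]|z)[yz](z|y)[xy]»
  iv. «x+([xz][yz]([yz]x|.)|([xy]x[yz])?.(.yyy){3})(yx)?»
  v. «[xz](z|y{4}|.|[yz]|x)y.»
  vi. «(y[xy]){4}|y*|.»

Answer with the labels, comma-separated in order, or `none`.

vi

i → no match
ii → no match — must end with `x`
iii → no match
iv → no match — must start with `x`
v → no match
vi → match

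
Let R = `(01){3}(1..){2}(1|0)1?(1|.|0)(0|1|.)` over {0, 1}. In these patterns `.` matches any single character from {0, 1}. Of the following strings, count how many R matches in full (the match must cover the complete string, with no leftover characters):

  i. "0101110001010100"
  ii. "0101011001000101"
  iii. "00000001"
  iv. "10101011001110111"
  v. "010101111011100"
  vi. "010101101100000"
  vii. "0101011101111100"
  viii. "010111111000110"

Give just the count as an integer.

3

i → no match
ii → match
iii → no match — must start with "01"
iv → no match — must start with "01"
v → no match
vi → match
vii → match
viii → no match
Total matched: 3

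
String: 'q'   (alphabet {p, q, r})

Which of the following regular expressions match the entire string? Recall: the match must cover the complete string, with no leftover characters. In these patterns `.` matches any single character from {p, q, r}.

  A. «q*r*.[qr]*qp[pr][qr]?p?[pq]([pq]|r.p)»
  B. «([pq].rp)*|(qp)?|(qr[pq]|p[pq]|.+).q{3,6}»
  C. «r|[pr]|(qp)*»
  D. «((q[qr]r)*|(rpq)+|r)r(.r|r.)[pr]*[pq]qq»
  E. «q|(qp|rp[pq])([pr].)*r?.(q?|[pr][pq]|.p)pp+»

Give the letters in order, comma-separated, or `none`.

E

A → no match
B → no match
C → no match
D → no match — must end with 'qq'
E → match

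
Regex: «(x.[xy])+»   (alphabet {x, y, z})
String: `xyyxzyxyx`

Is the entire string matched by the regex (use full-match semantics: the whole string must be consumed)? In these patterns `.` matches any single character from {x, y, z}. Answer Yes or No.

Yes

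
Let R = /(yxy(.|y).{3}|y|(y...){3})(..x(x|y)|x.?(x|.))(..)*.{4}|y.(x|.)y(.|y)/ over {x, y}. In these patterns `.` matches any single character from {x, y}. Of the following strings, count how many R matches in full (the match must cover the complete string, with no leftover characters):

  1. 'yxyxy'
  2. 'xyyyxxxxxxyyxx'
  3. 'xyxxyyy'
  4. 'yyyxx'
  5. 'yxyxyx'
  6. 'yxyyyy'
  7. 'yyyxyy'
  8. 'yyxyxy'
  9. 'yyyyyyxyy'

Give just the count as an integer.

1 → no match
2 → no match
3 → no match
4 → no match
5 → no match
6 → no match
7 → no match
8 → no match
9 → no match
Total matched: 0

0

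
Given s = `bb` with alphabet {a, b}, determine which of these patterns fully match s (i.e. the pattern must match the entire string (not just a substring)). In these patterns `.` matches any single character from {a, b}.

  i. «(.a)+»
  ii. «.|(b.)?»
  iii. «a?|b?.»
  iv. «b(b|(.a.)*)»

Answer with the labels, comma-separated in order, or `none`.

i → no match — must end with `a`
ii → match
iii → match
iv → match

ii, iii, iv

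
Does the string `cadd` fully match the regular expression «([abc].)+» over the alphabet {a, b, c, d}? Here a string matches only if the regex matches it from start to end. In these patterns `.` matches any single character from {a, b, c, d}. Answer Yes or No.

No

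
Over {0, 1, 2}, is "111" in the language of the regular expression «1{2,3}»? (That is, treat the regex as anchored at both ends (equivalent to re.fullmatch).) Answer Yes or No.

Yes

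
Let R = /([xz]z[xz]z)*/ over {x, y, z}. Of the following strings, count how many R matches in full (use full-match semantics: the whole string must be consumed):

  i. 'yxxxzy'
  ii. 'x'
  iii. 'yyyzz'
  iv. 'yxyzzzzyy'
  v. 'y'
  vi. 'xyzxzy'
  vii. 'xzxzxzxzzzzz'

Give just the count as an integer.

1

i → no match
ii → no match
iii → no match
iv → no match
v → no match
vi → no match
vii → match
Total matched: 1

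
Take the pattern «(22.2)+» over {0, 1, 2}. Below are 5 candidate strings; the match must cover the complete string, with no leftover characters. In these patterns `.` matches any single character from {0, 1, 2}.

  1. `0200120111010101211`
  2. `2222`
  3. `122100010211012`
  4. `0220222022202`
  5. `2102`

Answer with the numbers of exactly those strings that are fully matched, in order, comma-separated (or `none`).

1 → no match — must start with `22`
2. `2222` → match
3 → no match — must start with `22`
4 → no match — must start with `22`
5. `2102` → no match — must start with `22`

2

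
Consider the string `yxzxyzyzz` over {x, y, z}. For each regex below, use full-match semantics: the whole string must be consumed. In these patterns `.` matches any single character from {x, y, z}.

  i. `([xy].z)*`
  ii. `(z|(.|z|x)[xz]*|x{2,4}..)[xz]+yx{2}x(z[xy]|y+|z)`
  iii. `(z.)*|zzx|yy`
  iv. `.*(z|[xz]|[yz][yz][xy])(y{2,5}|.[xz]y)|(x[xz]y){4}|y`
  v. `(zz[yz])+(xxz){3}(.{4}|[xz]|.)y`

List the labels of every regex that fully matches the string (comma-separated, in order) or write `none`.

i → match
ii → no match
iii → no match
iv → no match — must end with `y`
v → no match — must start with `zz`

i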